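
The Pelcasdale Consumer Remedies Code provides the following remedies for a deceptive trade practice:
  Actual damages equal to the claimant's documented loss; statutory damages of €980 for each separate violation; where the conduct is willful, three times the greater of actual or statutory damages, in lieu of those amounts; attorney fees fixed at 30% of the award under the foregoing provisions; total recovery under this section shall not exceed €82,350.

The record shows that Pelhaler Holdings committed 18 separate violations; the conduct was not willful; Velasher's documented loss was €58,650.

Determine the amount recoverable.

Total recovery: €82,350

Statutory damages: 18 × €980 = €17,640
Conduct not willful: the in-lieu enhancement does not apply.
Actual plus statutory damages: €58,650 + €17,640 = €76,290
Attorney fees: 30% of €76,290 = €22,887
Total before cap: €76,290 + €22,887 = €99,177
Cap at €82,350: €99,177 exceeds the cap → €82,350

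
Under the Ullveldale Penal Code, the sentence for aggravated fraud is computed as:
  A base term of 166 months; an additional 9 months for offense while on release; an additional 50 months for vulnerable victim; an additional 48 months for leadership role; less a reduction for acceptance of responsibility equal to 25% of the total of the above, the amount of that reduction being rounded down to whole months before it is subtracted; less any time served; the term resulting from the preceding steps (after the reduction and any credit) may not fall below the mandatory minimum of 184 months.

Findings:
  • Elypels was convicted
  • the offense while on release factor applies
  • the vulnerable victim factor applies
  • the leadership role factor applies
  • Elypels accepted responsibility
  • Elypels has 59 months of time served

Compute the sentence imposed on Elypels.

Offense while on release enhancement: +9 months
Vulnerable victim enhancement: +50 months
Leadership role enhancement: +48 months
Adjusted term: 166 months + 9 months + 50 months + 48 months = 273 months
Acceptance of responsibility reduction: 25% of 273 months = 68 months (rounded down)
After reduction: 273 − 68 = 205 months
Less time served: 205 months − 59 months = 146 months
Minimum 184 months: 146 months is below the minimum → 184 months

Sentence: 184 months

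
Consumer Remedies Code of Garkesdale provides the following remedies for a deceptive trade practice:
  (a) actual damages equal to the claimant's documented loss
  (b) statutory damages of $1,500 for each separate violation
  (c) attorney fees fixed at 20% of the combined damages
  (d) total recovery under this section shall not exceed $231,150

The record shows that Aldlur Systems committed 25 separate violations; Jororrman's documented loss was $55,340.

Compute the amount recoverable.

Total recovery: $111,408

Statutory damages: 25 × $1,500 = $37,500
Combined damages: $55,340 + $37,500 = $92,840
Attorney fees: 20% of $92,840 = $18,568
Total before cap: $92,840 + $18,568 = $111,408
Cap at $231,150: $111,408 is within the cap, no reduction.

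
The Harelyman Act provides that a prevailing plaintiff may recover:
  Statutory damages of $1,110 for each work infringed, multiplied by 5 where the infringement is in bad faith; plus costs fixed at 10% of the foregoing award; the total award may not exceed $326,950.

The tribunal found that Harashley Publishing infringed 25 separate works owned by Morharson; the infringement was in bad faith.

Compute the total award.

$152,625

Statutory damages: 25 × $1,110 = $27,750
Multiplied by 5: 5 × $27,750 = $138,750
Costs: 10% of $138,750 = $13,875
Award plus costs: $138,750 + $13,875 = $152,625
Cap at $326,950: $152,625 is within the cap, no reduction.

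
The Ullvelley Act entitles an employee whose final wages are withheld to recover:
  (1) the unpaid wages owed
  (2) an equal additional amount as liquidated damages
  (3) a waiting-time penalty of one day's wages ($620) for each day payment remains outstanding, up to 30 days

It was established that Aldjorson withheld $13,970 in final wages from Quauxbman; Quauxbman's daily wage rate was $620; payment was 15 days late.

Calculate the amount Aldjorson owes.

$37,240

Liquidated damages (equal amount): $13,970
Penalty days: min(15, 30) = 15
Waiting-time penalty: 15 × $620 = $9,300
Total award: $13,970 + $13,970 + $9,300 = $37,240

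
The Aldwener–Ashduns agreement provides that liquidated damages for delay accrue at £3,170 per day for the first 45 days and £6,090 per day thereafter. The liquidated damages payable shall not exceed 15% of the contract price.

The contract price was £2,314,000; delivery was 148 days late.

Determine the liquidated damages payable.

Liquidated damages: £347,100

First 45 days: 45 × £3,170 = £142,650
Remaining days: (148 − 45) × £6,090 = £627,270
Accrued per-day damages: £142,650 + £627,270 = £769,920
Cap: 15% of £2,314,000 = £347,100
Cap at £347,100: £769,920 exceeds the cap → £347,100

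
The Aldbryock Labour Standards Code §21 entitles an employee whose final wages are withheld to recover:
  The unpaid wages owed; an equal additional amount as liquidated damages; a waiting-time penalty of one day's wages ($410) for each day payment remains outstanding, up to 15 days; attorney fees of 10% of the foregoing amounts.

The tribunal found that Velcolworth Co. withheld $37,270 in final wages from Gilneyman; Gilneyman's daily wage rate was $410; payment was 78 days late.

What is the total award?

Liquidated damages (equal amount): $37,270
Penalty days: min(78, 15) = 15
Waiting-time penalty: 15 × $410 = $6,150
Subtotal: $37,270 + $37,270 + $6,150 = $80,690
Attorney fees: 10% of $80,690 = $8,069
Total award: $80,690 + $8,069 = $88,759

$88,759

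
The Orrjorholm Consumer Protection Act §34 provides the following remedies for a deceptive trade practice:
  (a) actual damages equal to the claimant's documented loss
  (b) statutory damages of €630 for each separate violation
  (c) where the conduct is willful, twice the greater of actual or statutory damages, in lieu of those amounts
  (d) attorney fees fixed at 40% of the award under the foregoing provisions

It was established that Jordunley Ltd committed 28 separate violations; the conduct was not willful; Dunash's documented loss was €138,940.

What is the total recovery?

Statutory damages: 28 × €630 = €17,640
Conduct not willful: the in-lieu enhancement does not apply.
Actual plus statutory damages: €138,940 + €17,640 = €156,580
Attorney fees: 40% of €156,580 = €62,632
Total recovery: €156,580 + €62,632 = €219,212

Total recovery: €219,212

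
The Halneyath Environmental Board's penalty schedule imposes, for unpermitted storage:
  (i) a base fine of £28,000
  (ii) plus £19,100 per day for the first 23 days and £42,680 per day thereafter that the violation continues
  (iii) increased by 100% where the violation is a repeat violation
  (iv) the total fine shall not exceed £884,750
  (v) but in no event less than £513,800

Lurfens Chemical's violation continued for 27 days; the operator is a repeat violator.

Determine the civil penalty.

£884,750

First 23 days: 23 × £19,100 = £439,300
Remaining days: (27 − 23) × £42,680 = £170,720
Per-day component: £439,300 + £170,720 = £610,020
Base plus per-day: £28,000 + £610,020 = £638,020
Enhancement: 100% of £638,020 = £638,020
Enhanced fine: £638,020 + £638,020 = £1,276,040
Cap at £884,750: £1,276,040 exceeds the cap → £884,750
Minimum £513,800: £884,750 meets the minimum, no increase.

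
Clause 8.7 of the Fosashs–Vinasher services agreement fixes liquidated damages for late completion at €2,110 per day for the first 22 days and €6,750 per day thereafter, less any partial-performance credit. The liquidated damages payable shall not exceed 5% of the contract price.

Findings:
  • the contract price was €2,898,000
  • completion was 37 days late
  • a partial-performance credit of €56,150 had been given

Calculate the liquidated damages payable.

First 22 days: 22 × €2,110 = €46,420
Remaining days: (37 − 22) × €6,750 = €101,250
Accrued per-day damages: €46,420 + €101,250 = €147,670
Less partial-performance credit: €147,670 − €56,150 = €91,520
Cap: 5% of €2,898,000 = €144,900
Cap at €144,900: €91,520 is within the cap, no reduction.

€91,520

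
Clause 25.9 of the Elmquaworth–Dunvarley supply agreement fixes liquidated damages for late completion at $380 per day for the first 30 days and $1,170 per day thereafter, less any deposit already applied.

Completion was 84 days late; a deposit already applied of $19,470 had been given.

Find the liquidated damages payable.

First 30 days: 30 × $380 = $11,400
Remaining days: (84 − 30) × $1,170 = $63,180
Accrued per-day damages: $11,400 + $63,180 = $74,580
Less deposit already applied: $74,580 − $19,470 = $55,110

$55,110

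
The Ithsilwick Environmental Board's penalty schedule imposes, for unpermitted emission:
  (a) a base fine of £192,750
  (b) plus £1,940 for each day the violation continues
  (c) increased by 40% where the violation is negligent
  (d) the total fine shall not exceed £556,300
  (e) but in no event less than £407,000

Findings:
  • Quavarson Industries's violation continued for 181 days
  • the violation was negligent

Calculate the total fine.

Per-day component: 181 × £1,940 = £351,140
Base plus per-day: £192,750 + £351,140 = £543,890
Enhancement: 40% of £543,890 = £217,556
Enhanced fine: £543,890 + £217,556 = £761,446
Cap at £556,300: £761,446 exceeds the cap → £556,300
Minimum £407,000: £556,300 meets the minimum, no increase.

£556,300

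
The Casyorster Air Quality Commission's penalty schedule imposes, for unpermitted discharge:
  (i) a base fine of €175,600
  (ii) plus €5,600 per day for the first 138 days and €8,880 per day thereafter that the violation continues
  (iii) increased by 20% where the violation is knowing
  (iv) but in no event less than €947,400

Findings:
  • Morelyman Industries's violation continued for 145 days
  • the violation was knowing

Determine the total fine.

First 138 days: 138 × €5,600 = €772,800
Remaining days: (145 − 138) × €8,880 = €62,160
Per-day component: €772,800 + €62,160 = €834,960
Base plus per-day: €175,600 + €834,960 = €1,010,560
Enhancement: 20% of €1,010,560 = €202,112
Enhanced fine: €1,010,560 + €202,112 = €1,212,672
Minimum €947,400: €1,212,672 meets the minimum, no increase.

€1,212,672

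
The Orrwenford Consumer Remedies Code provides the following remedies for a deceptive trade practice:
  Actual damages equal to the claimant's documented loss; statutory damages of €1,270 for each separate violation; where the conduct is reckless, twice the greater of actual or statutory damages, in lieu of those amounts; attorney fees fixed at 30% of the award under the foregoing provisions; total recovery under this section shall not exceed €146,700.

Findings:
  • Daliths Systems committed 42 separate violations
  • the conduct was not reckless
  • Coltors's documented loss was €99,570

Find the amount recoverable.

Statutory damages: 42 × €1,270 = €53,340
Conduct not reckless: the in-lieu enhancement does not apply.
Actual plus statutory damages: €99,570 + €53,340 = €152,910
Attorney fees: 30% of €152,910 = €45,873
Total before cap: €152,910 + €45,873 = €198,783
Cap at €146,700: €198,783 exceeds the cap → €146,700

Total recovery: €146,700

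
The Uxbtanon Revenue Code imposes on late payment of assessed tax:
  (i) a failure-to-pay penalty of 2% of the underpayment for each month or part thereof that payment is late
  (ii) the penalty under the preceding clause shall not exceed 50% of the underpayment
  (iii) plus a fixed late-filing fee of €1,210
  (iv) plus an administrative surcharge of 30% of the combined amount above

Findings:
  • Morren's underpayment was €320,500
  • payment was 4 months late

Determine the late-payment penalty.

€34,905

Accrued rate: 2% × 4 = 8%, capped at 50% → 8%
Failure-to-pay penalty: 8% of €320,500 = €25,640
Penalty before surcharge: €25,640 + €1,210 = €26,850
Administrative surcharge: 30% of €26,850 = €8,055
Total penalty: €26,850 + €8,055 = €34,905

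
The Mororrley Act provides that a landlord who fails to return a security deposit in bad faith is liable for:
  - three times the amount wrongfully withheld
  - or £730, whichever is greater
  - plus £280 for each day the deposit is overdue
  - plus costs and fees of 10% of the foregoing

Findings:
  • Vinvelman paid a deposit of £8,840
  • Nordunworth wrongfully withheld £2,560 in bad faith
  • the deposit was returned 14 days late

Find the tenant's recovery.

£12,760

Trebled: 3 × £2,560 = £7,680
Minimum £730: £7,680 meets the minimum, no increase.
Late-return penalty: 14 × £280 = £3,920
Damages plus late penalty: £7,680 + £3,920 = £11,600
Costs and fees: 10% of £11,600 = £1,160
Total recovery: £11,600 + £1,160 = £12,760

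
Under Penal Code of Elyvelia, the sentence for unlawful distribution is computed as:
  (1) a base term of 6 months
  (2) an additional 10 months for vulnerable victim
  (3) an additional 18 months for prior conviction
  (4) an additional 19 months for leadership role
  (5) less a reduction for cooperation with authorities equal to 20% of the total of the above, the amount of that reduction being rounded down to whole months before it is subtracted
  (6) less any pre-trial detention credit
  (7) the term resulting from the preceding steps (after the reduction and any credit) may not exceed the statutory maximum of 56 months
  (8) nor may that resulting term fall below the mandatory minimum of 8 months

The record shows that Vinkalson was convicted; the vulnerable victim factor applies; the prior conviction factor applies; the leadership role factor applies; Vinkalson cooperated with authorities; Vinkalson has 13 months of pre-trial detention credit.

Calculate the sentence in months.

Vulnerable victim enhancement: +10 months
Prior conviction enhancement: +18 months
Leadership role enhancement: +19 months
Adjusted term: 6 months + 10 months + 18 months + 19 months = 53 months
Cooperation with authorities reduction: 20% of 53 months = 10 months (rounded down)
After reduction: 53 − 10 = 43 months
Less pre-trial detention credit: 43 months − 13 months = 30 months
Cap at 56 months: 30 months is within the cap, no reduction.
Minimum 8 months: 30 months meets the minimum, no increase.

30 months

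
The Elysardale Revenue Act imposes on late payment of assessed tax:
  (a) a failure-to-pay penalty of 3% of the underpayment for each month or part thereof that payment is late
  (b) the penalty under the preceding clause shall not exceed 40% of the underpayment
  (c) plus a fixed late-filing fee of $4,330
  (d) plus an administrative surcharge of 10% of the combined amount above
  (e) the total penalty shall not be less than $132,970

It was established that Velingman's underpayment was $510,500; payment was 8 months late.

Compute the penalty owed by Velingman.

Penalty: $139,535

Accrued rate: 3% × 8 = 24%, capped at 40% → 24%
Failure-to-pay penalty: 24% of $510,500 = $122,520
Penalty before surcharge: $122,520 + $4,330 = $126,850
Administrative surcharge: 10% of $126,850 = $12,685
Total penalty: $126,850 + $12,685 = $139,535
Minimum $132,970: $139,535 meets the minimum, no increase.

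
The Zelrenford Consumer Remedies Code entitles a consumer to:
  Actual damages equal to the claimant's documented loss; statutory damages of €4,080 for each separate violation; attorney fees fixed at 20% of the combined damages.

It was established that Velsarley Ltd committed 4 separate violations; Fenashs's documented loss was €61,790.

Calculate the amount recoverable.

€93,732

Statutory damages: 4 × €4,080 = €16,320
Combined damages: €61,790 + €16,320 = €78,110
Attorney fees: 20% of €78,110 = €15,622
Total recovery: €78,110 + €15,622 = €93,732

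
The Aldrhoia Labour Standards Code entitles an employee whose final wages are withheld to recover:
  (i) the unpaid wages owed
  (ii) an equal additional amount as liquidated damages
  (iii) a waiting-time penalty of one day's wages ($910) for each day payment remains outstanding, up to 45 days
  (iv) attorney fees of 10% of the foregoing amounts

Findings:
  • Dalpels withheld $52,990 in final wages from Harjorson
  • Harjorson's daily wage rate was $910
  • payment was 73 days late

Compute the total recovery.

Liquidated damages (equal amount): $52,990
Penalty days: min(73, 45) = 45
Waiting-time penalty: 45 × $910 = $40,950
Subtotal: $52,990 + $52,990 + $40,950 = $146,930
Attorney fees: 10% of $146,930 = $14,693
Total award: $146,930 + $14,693 = $161,623

$161,623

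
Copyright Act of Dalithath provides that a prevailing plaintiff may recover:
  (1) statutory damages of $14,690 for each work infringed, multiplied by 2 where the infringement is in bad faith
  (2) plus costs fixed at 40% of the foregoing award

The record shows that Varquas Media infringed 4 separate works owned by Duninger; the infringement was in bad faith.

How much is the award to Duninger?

$164,528

Statutory damages: 4 × $14,690 = $58,760
Doubled: 2 × $58,760 = $117,520
Costs: 40% of $117,520 = $47,008
Award plus costs: $117,520 + $47,008 = $164,528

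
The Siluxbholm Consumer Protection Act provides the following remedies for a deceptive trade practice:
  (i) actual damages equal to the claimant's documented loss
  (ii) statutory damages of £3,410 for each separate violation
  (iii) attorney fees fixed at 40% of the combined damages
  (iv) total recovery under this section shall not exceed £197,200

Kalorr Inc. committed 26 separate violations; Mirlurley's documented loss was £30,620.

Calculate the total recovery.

Total recovery: £166,992

Statutory damages: 26 × £3,410 = £88,660
Combined damages: £30,620 + £88,660 = £119,280
Attorney fees: 40% of £119,280 = £47,712
Total before cap: £119,280 + £47,712 = £166,992
Cap at £197,200: £166,992 is within the cap, no reduction.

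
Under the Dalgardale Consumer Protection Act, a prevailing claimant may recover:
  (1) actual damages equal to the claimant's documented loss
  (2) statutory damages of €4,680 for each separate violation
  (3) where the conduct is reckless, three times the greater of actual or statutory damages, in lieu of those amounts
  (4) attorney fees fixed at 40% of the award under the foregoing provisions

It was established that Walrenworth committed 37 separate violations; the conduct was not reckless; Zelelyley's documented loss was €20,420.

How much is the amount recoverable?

Statutory damages: 37 × €4,680 = €173,160
Conduct not reckless: the in-lieu enhancement does not apply.
Actual plus statutory damages: €20,420 + €173,160 = €193,580
Attorney fees: 40% of €193,580 = €77,432
Total recovery: €193,580 + €77,432 = €271,012

€271,012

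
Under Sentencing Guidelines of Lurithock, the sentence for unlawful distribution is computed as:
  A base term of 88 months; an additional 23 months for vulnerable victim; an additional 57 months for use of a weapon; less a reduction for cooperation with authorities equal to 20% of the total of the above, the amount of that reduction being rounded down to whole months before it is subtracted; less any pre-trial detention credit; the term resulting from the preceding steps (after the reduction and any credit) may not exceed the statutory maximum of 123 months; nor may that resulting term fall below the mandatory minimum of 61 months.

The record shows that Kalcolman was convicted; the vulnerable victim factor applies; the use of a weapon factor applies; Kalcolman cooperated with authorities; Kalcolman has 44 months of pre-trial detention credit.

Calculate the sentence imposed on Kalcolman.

Vulnerable victim enhancement: +23 months
Use of a weapon enhancement: +57 months
Adjusted term: 88 months + 23 months + 57 months = 168 months
Cooperation with authorities reduction: 20% of 168 months = 33 months (rounded down)
After reduction: 168 − 33 = 135 months
Less pre-trial detention credit: 135 months − 44 months = 91 months
Cap at 123 months: 91 months is within the cap, no reduction.
Minimum 61 months: 91 months meets the minimum, no increase.

Sentence: 91 months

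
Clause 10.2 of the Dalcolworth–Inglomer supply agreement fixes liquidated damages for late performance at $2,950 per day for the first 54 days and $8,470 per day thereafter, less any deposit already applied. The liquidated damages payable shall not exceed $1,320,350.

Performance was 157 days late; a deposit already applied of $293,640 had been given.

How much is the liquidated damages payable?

First 54 days: 54 × $2,950 = $159,300
Remaining days: (157 − 54) × $8,470 = $872,410
Accrued per-day damages: $159,300 + $872,410 = $1,031,710
Less deposit already applied: $1,031,710 − $293,640 = $738,070
Cap at $1,320,350: $738,070 is within the cap, no reduction.

$738,070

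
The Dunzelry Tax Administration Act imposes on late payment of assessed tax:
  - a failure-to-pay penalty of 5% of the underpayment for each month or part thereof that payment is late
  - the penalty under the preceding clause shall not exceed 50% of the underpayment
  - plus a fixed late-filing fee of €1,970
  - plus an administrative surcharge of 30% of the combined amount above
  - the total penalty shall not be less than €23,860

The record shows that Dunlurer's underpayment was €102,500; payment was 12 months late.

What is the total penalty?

Penalty: €69,186

Accrued rate: 5% × 12 = 60%, capped at 50% → 50%
Failure-to-pay penalty: 50% of €102,500 = €51,250
Penalty before surcharge: €51,250 + €1,970 = €53,220
Administrative surcharge: 30% of €53,220 = €15,966
Total penalty: €53,220 + €15,966 = €69,186
Minimum €23,860: €69,186 meets the minimum, no increase.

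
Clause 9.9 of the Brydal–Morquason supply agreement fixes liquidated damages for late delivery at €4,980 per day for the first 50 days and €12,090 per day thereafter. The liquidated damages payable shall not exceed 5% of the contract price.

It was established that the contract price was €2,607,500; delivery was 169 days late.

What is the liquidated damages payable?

First 50 days: 50 × €4,980 = €249,000
Remaining days: (169 − 50) × €12,090 = €1,438,710
Accrued per-day damages: €249,000 + €1,438,710 = €1,687,710
Cap: 5% of €2,607,500 = €130,375
Cap at €130,375: €1,687,710 exceeds the cap → €130,375

€130,375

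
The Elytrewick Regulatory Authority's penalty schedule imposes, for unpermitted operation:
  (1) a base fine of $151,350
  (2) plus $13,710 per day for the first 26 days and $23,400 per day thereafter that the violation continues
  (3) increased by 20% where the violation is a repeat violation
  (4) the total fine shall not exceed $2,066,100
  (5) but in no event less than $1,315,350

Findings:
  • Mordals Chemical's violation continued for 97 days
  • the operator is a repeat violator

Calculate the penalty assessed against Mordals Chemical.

First 26 days: 26 × $13,710 = $356,460
Remaining days: (97 − 26) × $23,400 = $1,661,400
Per-day component: $356,460 + $1,661,400 = $2,017,860
Base plus per-day: $151,350 + $2,017,860 = $2,169,210
Enhancement: 20% of $2,169,210 = $433,842
Enhanced fine: $2,169,210 + $433,842 = $2,603,052
Cap at $2,066,100: $2,603,052 exceeds the cap → $2,066,100
Minimum $1,315,350: $2,066,100 meets the minimum, no increase.

$2,066,100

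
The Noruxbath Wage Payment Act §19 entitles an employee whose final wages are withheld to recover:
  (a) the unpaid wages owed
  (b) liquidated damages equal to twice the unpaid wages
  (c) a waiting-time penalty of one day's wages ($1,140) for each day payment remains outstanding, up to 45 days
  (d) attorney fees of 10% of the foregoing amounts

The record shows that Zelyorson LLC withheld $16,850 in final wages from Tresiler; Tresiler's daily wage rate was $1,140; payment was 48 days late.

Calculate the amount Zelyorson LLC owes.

Doubled: 2 × $16,850 = $33,700
Penalty days: min(48, 45) = 45
Waiting-time penalty: 45 × $1,140 = $51,300
Subtotal: $16,850 + $33,700 + $51,300 = $101,850
Attorney fees: 10% of $101,850 = $10,185
Total award: $101,850 + $10,185 = $112,035

$112,035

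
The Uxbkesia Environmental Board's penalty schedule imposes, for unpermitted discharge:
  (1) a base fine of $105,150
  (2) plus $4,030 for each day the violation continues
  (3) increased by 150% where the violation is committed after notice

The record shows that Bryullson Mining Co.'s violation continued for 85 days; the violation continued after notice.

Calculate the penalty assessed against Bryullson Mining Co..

Per-day component: 85 × $4,030 = $342,550
Base plus per-day: $105,150 + $342,550 = $447,700
Enhancement: 150% of $447,700 = $671,550
Enhanced fine: $447,700 + $671,550 = $1,119,250

$1,119,250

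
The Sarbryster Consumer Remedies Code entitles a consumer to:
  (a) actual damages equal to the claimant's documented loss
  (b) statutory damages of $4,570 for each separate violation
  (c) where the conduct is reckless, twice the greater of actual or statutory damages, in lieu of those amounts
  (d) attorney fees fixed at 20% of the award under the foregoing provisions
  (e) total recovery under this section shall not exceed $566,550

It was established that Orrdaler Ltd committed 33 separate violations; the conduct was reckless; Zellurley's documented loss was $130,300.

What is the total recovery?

Statutory damages: 33 × $4,570 = $150,810
Greater of actual damages ($130,300) or statutory damages ($150,810): $150,810
Doubled: 2 × $150,810 = $301,620
Attorney fees: 20% of $301,620 = $60,324
Total before cap: $301,620 + $60,324 = $361,944
Cap at $566,550: $361,944 is within the cap, no reduction.

$361,944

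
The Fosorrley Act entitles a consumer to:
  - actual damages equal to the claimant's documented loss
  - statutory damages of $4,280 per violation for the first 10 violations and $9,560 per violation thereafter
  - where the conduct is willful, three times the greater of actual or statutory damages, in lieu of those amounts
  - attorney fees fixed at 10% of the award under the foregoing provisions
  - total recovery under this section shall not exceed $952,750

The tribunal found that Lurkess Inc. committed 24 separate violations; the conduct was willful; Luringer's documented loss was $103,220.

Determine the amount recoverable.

$582,912

First 10 violations: 10 × $4,280 = $42,800
Remaining violations: (24 − 10) × $9,560 = $133,840
Statutory damages: $42,800 + $133,840 = $176,640
Greater of actual damages ($103,220) or statutory damages ($176,640): $176,640
Trebled: 3 × $176,640 = $529,920
Attorney fees: 10% of $529,920 = $52,992
Total before cap: $529,920 + $52,992 = $582,912
Cap at $952,750: $582,912 is within the cap, no reduction.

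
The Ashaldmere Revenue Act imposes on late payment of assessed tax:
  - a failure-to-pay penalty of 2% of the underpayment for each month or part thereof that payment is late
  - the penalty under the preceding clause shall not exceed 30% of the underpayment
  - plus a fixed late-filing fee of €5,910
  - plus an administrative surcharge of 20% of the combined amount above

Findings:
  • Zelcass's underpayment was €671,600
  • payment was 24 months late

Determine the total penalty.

€248,868

Accrued rate: 2% × 24 = 48%, capped at 30% → 30%
Failure-to-pay penalty: 30% of €671,600 = €201,480
Penalty before surcharge: €201,480 + €5,910 = €207,390
Administrative surcharge: 20% of €207,390 = €41,478
Total penalty: €207,390 + €41,478 = €248,868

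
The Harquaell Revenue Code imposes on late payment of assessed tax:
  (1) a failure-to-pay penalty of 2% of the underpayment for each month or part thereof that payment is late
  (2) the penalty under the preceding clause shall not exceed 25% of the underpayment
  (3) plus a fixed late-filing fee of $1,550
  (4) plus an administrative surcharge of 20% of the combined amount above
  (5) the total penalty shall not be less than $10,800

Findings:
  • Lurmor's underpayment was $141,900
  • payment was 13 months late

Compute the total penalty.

$44,430

Accrued rate: 2% × 13 = 26%, capped at 25% → 25%
Failure-to-pay penalty: 25% of $141,900 = $35,475
Penalty before surcharge: $35,475 + $1,550 = $37,025
Administrative surcharge: 20% of $37,025 = $7,405
Total penalty: $37,025 + $7,405 = $44,430
Minimum $10,800: $44,430 meets the minimum, no increase.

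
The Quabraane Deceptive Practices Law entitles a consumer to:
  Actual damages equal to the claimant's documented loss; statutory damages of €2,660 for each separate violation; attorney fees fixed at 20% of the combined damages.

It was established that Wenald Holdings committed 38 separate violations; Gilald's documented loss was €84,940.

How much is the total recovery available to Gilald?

€223,224

Statutory damages: 38 × €2,660 = €101,080
Combined damages: €84,940 + €101,080 = €186,020
Attorney fees: 20% of €186,020 = €37,204
Total recovery: €186,020 + €37,204 = €223,224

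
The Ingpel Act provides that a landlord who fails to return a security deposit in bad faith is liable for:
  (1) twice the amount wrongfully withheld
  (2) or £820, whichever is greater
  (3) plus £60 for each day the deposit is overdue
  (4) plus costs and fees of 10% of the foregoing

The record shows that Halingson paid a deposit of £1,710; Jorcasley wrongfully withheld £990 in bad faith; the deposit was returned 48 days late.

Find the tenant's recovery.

Doubled: 2 × £990 = £1,980
Minimum £820: £1,980 meets the minimum, no increase.
Late-return penalty: 48 × £60 = £2,880
Damages plus late penalty: £1,980 + £2,880 = £4,860
Costs and fees: 10% of £4,860 = £486
Total recovery: £4,860 + £486 = £5,346

£5,346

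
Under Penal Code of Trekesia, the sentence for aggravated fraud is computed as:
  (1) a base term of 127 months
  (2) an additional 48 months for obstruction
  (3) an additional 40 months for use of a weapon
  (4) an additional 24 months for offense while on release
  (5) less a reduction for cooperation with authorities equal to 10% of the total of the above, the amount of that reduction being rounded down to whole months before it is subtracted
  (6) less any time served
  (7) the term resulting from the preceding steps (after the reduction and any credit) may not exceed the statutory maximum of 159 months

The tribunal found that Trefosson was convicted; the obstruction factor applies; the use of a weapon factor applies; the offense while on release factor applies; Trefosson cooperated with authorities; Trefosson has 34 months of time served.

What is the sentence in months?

159 months

Obstruction enhancement: +48 months
Use of a weapon enhancement: +40 months
Offense while on release enhancement: +24 months
Adjusted term: 127 months + 48 months + 40 months + 24 months = 239 months
Cooperation with authorities reduction: 10% of 239 months = 23 months (rounded down)
After reduction: 239 − 23 = 216 months
Less time served: 216 months − 34 months = 182 months
Cap at 159 months: 182 months exceeds the cap → 159 months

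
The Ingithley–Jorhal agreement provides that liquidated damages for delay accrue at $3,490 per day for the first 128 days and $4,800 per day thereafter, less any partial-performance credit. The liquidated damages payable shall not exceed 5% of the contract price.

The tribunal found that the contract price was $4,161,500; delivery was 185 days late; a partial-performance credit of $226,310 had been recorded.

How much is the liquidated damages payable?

$208,075

First 128 days: 128 × $3,490 = $446,720
Remaining days: (185 − 128) × $4,800 = $273,600
Accrued per-day damages: $446,720 + $273,600 = $720,320
Less partial-performance credit: $720,320 − $226,310 = $494,010
Cap: 5% of $4,161,500 = $208,075
Cap at $208,075: $494,010 exceeds the cap → $208,075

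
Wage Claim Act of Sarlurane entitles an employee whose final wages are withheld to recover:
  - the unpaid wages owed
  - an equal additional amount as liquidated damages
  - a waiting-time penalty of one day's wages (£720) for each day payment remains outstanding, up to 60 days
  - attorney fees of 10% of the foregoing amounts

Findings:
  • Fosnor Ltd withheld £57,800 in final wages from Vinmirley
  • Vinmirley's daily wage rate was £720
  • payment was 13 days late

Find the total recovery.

Liquidated damages (equal amount): £57,800
Penalty days: min(13, 60) = 13
Waiting-time penalty: 13 × £720 = £9,360
Subtotal: £57,800 + £57,800 + £9,360 = £124,960
Attorney fees: 10% of £124,960 = £12,496
Total award: £124,960 + £12,496 = £137,456

£137,456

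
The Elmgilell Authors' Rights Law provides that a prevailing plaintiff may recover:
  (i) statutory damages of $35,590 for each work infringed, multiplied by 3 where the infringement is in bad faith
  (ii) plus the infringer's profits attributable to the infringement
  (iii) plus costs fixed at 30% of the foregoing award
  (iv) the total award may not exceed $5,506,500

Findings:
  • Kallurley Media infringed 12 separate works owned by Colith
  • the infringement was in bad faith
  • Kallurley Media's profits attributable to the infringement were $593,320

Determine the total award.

Statutory damages: 12 × $35,590 = $427,080
Trebled: 3 × $427,080 = $1,281,240
Combined award: $1,281,240 + $593,320 = $1,874,560
Costs: 30% of $1,874,560 = $562,368
Award plus costs: $1,874,560 + $562,368 = $2,436,928
Cap at $5,506,500: $2,436,928 is within the cap, no reduction.

Award: $2,436,928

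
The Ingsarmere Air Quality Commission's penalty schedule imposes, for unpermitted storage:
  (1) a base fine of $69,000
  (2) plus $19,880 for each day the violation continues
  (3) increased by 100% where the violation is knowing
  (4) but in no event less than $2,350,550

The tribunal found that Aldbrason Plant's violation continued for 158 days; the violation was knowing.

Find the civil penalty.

$6,420,080

Per-day component: 158 × $19,880 = $3,141,040
Base plus per-day: $69,000 + $3,141,040 = $3,210,040
Enhancement: 100% of $3,210,040 = $3,210,040
Enhanced fine: $3,210,040 + $3,210,040 = $6,420,080
Minimum $2,350,550: $6,420,080 meets the minimum, no increase.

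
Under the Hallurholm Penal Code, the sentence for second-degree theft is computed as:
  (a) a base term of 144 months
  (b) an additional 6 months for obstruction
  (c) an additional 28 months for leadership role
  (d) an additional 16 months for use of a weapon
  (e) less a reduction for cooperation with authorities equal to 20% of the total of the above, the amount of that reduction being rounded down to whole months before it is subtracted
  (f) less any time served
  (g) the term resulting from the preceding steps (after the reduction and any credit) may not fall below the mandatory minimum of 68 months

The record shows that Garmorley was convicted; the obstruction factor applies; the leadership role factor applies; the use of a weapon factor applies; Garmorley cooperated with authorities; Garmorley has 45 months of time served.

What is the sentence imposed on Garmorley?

111 months

Obstruction enhancement: +6 months
Leadership role enhancement: +28 months
Use of a weapon enhancement: +16 months
Adjusted term: 144 months + 6 months + 28 months + 16 months = 194 months
Cooperation with authorities reduction: 20% of 194 months = 38 months (rounded down)
After reduction: 194 − 38 = 156 months
Less time served: 156 months − 45 months = 111 months
Minimum 68 months: 111 months meets the minimum, no increase.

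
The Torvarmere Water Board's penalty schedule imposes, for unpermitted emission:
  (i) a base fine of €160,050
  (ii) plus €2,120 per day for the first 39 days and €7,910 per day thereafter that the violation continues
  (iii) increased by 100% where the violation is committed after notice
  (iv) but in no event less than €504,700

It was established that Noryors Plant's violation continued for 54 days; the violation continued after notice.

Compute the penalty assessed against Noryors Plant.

First 39 days: 39 × €2,120 = €82,680
Remaining days: (54 − 39) × €7,910 = €118,650
Per-day component: €82,680 + €118,650 = €201,330
Base plus per-day: €160,050 + €201,330 = €361,380
Enhancement: 100% of €361,380 = €361,380
Enhanced fine: €361,380 + €361,380 = €722,760
Minimum €504,700: €722,760 meets the minimum, no increase.

€722,760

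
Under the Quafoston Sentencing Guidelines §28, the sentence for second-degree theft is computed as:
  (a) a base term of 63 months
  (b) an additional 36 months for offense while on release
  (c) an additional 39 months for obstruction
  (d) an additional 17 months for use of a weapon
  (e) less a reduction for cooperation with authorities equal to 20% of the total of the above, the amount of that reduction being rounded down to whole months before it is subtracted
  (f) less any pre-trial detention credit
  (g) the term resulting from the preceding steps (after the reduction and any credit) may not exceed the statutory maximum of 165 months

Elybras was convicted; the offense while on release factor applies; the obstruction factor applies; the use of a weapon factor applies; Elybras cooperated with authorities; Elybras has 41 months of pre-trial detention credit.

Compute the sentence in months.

Offense while on release enhancement: +36 months
Obstruction enhancement: +39 months
Use of a weapon enhancement: +17 months
Adjusted term: 63 months + 36 months + 39 months + 17 months = 155 months
Cooperation with authorities reduction: 20% of 155 months = 31 months (rounded down)
After reduction: 155 − 31 = 124 months
Less pre-trial detention credit: 124 months − 41 months = 83 months
Cap at 165 months: 83 months is within the cap, no reduction.

83 months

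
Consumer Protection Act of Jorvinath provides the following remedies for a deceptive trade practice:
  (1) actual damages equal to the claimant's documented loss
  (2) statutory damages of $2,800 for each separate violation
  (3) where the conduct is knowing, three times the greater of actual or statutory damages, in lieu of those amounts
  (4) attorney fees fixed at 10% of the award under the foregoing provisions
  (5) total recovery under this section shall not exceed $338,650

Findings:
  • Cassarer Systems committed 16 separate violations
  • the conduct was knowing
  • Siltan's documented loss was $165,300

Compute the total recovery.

$338,650

Statutory damages: 16 × $2,800 = $44,800
Greater of actual damages ($165,300) or statutory damages ($44,800): $165,300
Trebled: 3 × $165,300 = $495,900
Attorney fees: 10% of $495,900 = $49,590
Total before cap: $495,900 + $49,590 = $545,490
Cap at $338,650: $545,490 exceeds the cap → $338,650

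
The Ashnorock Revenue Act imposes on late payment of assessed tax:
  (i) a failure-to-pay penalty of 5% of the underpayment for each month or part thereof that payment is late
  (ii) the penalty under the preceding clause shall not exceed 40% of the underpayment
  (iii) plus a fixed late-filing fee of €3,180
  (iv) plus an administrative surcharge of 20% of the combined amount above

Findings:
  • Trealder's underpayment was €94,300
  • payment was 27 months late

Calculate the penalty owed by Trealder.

Accrued rate: 5% × 27 = 135%, capped at 40% → 40%
Failure-to-pay penalty: 40% of €94,300 = €37,720
Penalty before surcharge: €37,720 + €3,180 = €40,900
Administrative surcharge: 20% of €40,900 = €8,180
Total penalty: €40,900 + €8,180 = €49,080

€49,080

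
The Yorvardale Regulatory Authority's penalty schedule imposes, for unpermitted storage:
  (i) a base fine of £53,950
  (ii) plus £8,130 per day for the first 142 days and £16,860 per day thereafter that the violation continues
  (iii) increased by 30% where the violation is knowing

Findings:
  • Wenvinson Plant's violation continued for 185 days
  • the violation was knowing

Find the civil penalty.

£2,513,407

First 142 days: 142 × £8,130 = £1,154,460
Remaining days: (185 − 142) × £16,860 = £724,980
Per-day component: £1,154,460 + £724,980 = £1,879,440
Base plus per-day: £53,950 + £1,879,440 = £1,933,390
Enhancement: 30% of £1,933,390 = £580,017
Enhanced fine: £1,933,390 + £580,017 = £2,513,407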